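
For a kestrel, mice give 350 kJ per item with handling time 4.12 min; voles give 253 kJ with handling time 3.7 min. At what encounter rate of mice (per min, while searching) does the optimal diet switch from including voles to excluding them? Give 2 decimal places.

At the threshold, the rate on mice alone equals the profitability of voles: λ·350/(1 + λ·4.12) = 253/3.7 = 68.38.
Rearranging, λ(350 − 68.38×4.12) = 68.38, so λ = 68.38/68.28 = 1.001 per min.

1.00 per min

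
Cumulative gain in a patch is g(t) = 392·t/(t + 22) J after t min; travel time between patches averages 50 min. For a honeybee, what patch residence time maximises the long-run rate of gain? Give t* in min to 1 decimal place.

By the marginal value theorem, leave when the instantaneous gain rate g'(t) equals the habitat-wide average g(t)/(T + t).
g'(t) = 392·22/(t + 22)². Setting 392·22/(t+22)² = 392t/[(t+22)(50+t)] gives 22(50+t) = t(t+22), so t² = 22×50 = 1100.
t* = √1100 = 33.17 min.

33.2 min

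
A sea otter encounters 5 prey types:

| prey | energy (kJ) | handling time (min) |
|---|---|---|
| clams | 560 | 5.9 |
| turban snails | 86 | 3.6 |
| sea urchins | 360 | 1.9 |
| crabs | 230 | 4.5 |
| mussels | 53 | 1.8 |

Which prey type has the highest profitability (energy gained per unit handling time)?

sea urchins

Profitability E/h (kJ/min): clams = 560/5.9 = 94.9, turban snails = 86/3.6 = 23.9, sea urchins = 360/1.9 = 189, crabs = 230/4.5 = 51.1, mussels = 53/1.8 = 29.4.
Ranked: sea urchins > clams > crabs > mussels > turban snails.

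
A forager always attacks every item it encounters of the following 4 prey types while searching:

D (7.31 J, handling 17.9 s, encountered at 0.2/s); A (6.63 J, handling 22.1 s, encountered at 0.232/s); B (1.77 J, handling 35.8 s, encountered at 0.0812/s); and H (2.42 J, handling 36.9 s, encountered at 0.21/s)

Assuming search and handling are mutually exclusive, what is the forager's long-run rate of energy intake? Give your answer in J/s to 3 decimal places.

0.179 J/s

Energy encountered per unit search time: 0.2×7.31 + 0.232×6.63 + 0.0812×1.77 + 0.21×2.42 = 3.652 J/s.
Handling time per unit search time: 0.2×17.9 + 0.232×22.1 + 0.0812×35.8 + 0.21×36.9 = 19.36.
Rate = 3.652/(1 + 19.36) = 0.1793 J/s.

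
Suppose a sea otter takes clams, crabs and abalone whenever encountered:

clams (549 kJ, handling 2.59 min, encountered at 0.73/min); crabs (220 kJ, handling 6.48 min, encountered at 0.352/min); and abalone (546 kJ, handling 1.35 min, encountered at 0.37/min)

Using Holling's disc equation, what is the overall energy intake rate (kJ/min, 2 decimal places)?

R = (0.73×549 + 0.352×220 + 0.37×546) / (1 + 0.73×2.59 + 0.352×6.48 + 0.37×1.35) = 680.2/5.671 = 119.9 kJ/min.

119.95 kJ/min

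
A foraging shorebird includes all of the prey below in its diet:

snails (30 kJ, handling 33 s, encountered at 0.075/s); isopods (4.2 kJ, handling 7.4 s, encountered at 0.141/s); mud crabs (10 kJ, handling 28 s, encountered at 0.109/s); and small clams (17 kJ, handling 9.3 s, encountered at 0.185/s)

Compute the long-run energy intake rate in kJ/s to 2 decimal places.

R = (0.075×30 + 0.141×4.2 + 0.109×10 + 0.185×17) / (1 + 0.075×33 + 0.141×7.4 + 0.109×28 + 0.185×9.3) = 7.077/9.291 = 0.7617 kJ/s.

0.76 kJ/s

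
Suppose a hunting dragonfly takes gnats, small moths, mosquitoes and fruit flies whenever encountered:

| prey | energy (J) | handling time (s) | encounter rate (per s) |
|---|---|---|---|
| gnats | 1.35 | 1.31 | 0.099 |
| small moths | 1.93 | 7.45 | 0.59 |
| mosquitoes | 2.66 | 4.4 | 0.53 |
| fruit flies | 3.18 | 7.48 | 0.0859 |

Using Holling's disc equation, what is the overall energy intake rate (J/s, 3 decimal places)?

0.348 J/s

Energy encountered per unit search time: 0.099×1.35 + 0.59×1.93 + 0.53×2.66 + 0.0859×3.18 = 2.955 J/s.
Handling time per unit search time: 0.099×1.31 + 0.59×7.45 + 0.53×4.4 + 0.0859×7.48 = 7.5.
Rate = 2.955/(1 + 7.5) = 0.3477 J/s.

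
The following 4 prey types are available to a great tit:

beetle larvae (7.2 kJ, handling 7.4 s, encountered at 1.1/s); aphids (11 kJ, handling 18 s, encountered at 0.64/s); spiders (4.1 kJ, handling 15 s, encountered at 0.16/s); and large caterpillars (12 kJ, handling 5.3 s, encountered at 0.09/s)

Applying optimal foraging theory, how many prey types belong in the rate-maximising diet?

Profitabilities (E/h, kJ/s): large caterpillars 2.26, beetle larvae 0.973, aphids 0.611, spiders 0.273. Add prey in this order while the next type's profitability exceeds the intake rate on those already taken.
Rate on top 1: 0.7312. beetle larvae: 0.973 > 0.7312 → include.
Rate on top 2: 0.9358. aphids: 0.611 < 0.9358 → exclude; stop.
Optimal diet: large caterpillars, beetle larvae — 2 of 4 types.

2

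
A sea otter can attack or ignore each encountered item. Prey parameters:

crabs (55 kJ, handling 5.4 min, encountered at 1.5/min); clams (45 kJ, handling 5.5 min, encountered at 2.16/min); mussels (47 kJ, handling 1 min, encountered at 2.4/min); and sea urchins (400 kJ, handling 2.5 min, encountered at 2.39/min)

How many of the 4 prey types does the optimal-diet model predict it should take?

1

Rank by E/h (kJ/min): sea urchins 160, mussels 47, crabs 10.2, clams 8.18. Include each in turn until the next type's E/h falls below the running intake rate.
Rate on top 1: 137.1. mussels: 47 < 137.1 → exclude; stop.
Optimal diet: sea urchins — 1 of 4 types.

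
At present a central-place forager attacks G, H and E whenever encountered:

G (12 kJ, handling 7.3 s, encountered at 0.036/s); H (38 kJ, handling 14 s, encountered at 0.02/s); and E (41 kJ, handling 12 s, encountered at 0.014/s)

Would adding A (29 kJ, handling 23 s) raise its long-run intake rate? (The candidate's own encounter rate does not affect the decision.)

Yes

Intake rate on the current diet: R = (0.036×12 + 0.02×38 + 0.014×41) / (1 + 0.036×7.3 + 0.02×14 + 0.014×12) = 1.766/1.711 = 1.032 kJ/s.
Profitability of A: 29/23 = 1.261 kJ/s.
Since 1.261 > R, including A increases the long-run rate.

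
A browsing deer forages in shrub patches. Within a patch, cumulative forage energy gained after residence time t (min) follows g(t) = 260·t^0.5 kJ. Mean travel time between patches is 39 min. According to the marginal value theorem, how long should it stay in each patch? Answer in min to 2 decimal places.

39.00 min

Maximise g(t)/(T+t): set derivative to zero → g'(t)(T+t) = g(t).
g'(t) = 0.5·260·t^-0.5. Setting 0.5·260·t^-0.5 = 260·t^0.5/(39+t) gives 0.5(39+t) = t, so 0.50·t = 0.5×39.
t* = 0.5×39/0.50 = 39 min.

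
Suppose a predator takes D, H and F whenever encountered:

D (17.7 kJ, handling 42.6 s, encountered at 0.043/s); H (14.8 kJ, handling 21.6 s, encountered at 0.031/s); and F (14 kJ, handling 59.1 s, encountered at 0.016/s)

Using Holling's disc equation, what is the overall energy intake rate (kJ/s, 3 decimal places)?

0.325 kJ/s

Energy encountered per unit search time: 0.043×17.7 + 0.031×14.8 + 0.016×14 = 1.444 kJ/s.
Handling time per unit search time: 0.043×42.6 + 0.031×21.6 + 0.016×59.1 = 3.447.
Rate = 1.444/(1 + 3.447) = 0.3247 kJ/s.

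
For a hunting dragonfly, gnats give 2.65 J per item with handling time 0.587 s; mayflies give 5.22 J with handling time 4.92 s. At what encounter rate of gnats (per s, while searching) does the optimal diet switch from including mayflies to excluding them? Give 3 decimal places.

0.523 per s

The zero-one rule: include mayflies iff E₂/h₂ > λE₁/(1+λh₁). Equality gives the switch point.
λE₁h₂ = E₂ + λE₂h₁ ⇒ λ = E₂/(E₁h₂ − E₂h₁) = 5.22/(13.04 − 3.064) = 0.5234 per s.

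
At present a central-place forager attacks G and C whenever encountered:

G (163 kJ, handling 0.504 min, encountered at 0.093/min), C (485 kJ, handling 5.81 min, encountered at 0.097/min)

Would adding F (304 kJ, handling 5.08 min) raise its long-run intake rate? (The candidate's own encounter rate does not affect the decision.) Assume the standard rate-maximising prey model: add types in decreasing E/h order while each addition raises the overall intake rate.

On G and C alone, R = ΣλE/(1+Σλh) = 62.2/1.61 = 38.63 kJ/min.
F: E/h = 304/5.08 = 59.84 kJ/min.
59.84 > 38.63, so adding F raises the average — include it.

Yes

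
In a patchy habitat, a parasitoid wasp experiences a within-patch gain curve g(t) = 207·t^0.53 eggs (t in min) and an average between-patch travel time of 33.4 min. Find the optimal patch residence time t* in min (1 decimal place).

By the marginal value theorem, leave when the instantaneous gain rate g'(t) equals the habitat-wide average g(t)/(T + t).
g'(t) = 0.53·207·t^-0.47. Setting 0.53·207·t^-0.47 = 207·t^0.53/(33.4+t) gives 0.53(33.4+t) = t, so 0.47·t = 0.53×33.4.
t* = 0.53×33.4/0.47 = 37.66 min.

37.7 min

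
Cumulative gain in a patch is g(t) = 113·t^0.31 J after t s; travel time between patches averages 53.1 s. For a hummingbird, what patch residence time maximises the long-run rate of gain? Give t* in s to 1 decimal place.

23.9 s

By the marginal value theorem, leave when the instantaneous gain rate g'(t) equals the habitat-wide average g(t)/(T + t).
g'(t) = 0.31·113·t^-0.69. Setting 0.31·113·t^-0.69 = 113·t^0.31/(53.1+t) gives 0.31(53.1+t) = t, so 0.69·t = 0.31×53.1.
t* = 0.31×53.1/0.69 = 23.86 s.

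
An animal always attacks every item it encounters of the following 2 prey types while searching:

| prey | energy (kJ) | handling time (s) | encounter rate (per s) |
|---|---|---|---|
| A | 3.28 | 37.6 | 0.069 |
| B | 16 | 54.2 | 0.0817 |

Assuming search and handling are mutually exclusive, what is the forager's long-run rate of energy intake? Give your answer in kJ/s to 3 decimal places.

R = Σλ_iE_i / (1 + Σλ_ih_i)
Numerator: 0.069×3.28 + 0.0817×16 = 1.534
Denominator: 1 + 0.069×37.6 + 0.0817×54.2 = 8.023
R = 1.534/8.023 = 0.1912 kJ/s

0.191 kJ/s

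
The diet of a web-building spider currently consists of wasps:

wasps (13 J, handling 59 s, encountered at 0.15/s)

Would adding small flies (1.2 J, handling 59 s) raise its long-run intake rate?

No

Intake rate on the current diet: R = (0.15×13) / (1 + 0.15×59) = 1.95/9.85 = 0.198 J/s.
Profitability of small flies: 1.2/59 = 0.02034 J/s.
Since 0.02034 < R, time spent handling small flies is better spent searching.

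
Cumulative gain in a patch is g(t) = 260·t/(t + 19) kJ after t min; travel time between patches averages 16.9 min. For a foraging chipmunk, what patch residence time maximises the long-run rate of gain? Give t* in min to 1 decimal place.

Maximise g(t)/(T+t): set derivative to zero → g'(t)(T+t) = g(t).
g'(t) = 260·19/(t + 19)². Setting 260·19/(t+19)² = 260t/[(t+19)(16.9+t)] gives 19(16.9+t) = t(t+19), so t² = 19×16.9 = 321.1.
t* = √321.1 = 17.92 min.

17.9 min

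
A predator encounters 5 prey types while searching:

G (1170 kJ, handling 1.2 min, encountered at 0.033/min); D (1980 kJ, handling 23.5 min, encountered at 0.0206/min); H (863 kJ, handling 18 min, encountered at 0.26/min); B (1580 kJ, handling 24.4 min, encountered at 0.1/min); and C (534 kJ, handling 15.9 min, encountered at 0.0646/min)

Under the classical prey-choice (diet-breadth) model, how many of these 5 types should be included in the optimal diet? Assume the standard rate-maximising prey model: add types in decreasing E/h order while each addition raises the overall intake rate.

Rank by E/h (kJ/min): G 975, D 84.3, B 64.8, H 47.9, C 33.6. Include each in turn until the next type's E/h falls below the running intake rate.
Rate on top 1: 37.14. D: 84.3 > 37.14 → include.
Rate on top 2: 52.11. B: 64.8 > 52.11 → include.
Rate on top 3: 59.89. H: 47.9 < 59.89 → exclude; stop.
Optimal diet: G, D, B — 3 of 5 types.

3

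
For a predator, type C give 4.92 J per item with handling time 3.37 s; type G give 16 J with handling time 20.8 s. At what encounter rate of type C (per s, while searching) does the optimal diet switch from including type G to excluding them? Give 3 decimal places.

At the threshold, the rate on type C alone equals the profitability of type G: λ·4.92/(1 + λ·3.37) = 16/20.8 = 0.7692.
Rearranging, λ(4.92 − 0.7692×3.37) = 0.7692, so λ = 0.7692/2.328 = 0.3305 per s.

0.330 per s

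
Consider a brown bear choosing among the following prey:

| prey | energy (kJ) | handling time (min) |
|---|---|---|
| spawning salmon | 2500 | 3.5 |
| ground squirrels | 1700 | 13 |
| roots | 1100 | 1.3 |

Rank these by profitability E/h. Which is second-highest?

spawning salmon

Profitability E/h (kJ/min): spawning salmon = 2500/3.5 = 714, ground squirrels = 1700/13 = 131, roots = 1100/1.3 = 846.
Ranked: roots > spawning salmon > ground squirrels.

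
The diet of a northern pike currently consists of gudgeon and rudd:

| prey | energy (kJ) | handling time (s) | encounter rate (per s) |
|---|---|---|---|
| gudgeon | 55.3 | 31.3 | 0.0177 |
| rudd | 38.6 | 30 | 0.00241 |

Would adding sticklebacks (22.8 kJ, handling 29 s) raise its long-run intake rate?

On gudgeon and rudd alone, R = ΣλE/(1+Σλh) = 1.072/1.626 = 0.6591 kJ/s.
sticklebacks: E/h = 22.8/29 = 0.7862 kJ/s.
0.7862 > 0.6591, so adding sticklebacks raises the average — include it.

Yes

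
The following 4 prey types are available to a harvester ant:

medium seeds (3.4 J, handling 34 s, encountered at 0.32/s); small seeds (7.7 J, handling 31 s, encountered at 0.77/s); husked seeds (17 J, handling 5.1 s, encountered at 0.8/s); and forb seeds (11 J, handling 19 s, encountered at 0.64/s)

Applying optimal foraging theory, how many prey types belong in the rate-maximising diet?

1

E/h in descending order: husked seeds 3.33, forb seeds 0.579, small seeds 0.248, medium seeds 0.1 J/s. The optimal diet is the largest prefix of this list for which every included type satisfies E_i/h_i > R on the types above it.
Rate on top 1: 2.677. forb seeds: 0.579 < 2.677 → exclude; stop.
Optimal diet: husked seeds — 1 of 4 types.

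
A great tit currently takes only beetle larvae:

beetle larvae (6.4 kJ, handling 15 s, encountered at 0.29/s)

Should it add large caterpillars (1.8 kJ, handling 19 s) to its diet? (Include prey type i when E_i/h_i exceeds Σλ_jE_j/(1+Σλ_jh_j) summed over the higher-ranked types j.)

No

Current rate: (0.29×6.4)/(1 + 0.29×15) = 0.3469 kJ/s.
large caterpillars: E/h = 1.8/19 = 0.09474 kJ/s.
0.09474 < 0.3469, so adding large caterpillars would lower the average — exclude it.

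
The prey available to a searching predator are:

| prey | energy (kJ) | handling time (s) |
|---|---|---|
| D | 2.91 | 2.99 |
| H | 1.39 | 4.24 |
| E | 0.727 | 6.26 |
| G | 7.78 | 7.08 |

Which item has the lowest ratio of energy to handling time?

In descending order of E/h:
G: 7.78/7.08 = 1.1 kJ/s
D: 2.91/2.99 = 0.973 kJ/s
H: 1.39/4.24 = 0.328 kJ/s
E: 0.727/6.26 = 0.116 kJ/s

E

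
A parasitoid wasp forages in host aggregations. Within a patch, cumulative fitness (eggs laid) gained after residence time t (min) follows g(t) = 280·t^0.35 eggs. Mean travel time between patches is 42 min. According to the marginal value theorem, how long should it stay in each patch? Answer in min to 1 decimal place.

By the marginal value theorem, leave when the instantaneous gain rate g'(t) equals the habitat-wide average g(t)/(T + t).
g'(t) = 0.35·280·t^-0.65. Setting 0.35·280·t^-0.65 = 280·t^0.35/(42+t) gives 0.35(42+t) = t, so 0.65·t = 0.35×42.
t* = 0.35×42/0.65 = 22.62 min.

22.6 min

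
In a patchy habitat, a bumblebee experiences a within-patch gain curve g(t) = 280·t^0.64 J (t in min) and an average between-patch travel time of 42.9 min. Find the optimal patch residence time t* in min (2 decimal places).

76.27 min

Maximise g(t)/(T+t): set derivative to zero → g'(t)(T+t) = g(t).
g'(t) = 0.64·280·t^-0.36. Setting 0.64·280·t^-0.36 = 280·t^0.64/(42.9+t) gives 0.64(42.9+t) = t, so 0.36·t = 0.64×42.9.
t* = 0.64×42.9/0.36 = 76.27 min.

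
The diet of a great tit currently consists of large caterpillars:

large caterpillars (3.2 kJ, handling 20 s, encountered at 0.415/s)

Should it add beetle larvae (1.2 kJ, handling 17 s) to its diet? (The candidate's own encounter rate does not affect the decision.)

No

Intake rate on the current diet: R = (0.415×3.2) / (1 + 0.415×20) = 1.328/9.3 = 0.1428 kJ/s.
Profitability of beetle larvae: 1.2/17 = 0.07059 kJ/s.
0.07059 < 0.1428, so adding beetle larvae would lower the average — exclude it.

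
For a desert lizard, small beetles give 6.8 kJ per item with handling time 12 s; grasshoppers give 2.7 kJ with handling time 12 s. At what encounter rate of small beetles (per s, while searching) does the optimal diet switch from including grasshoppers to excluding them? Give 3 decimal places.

At the threshold, the rate on small beetles alone equals the profitability of grasshoppers: λ·6.8/(1 + λ·12) = 2.7/12 = 0.225.
Rearranging, λ(6.8 − 0.225×12) = 0.225, so λ = 0.225/4.1 = 0.05488 per s.

0.055 per s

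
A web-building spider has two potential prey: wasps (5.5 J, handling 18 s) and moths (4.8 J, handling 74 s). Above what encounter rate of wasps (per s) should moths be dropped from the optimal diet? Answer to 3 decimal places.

Drop moths once their profitability E₂/h₂ falls below the rate achievable on wasps alone: E₂/h₂ = λE₁/(1 + λh₁).
Solve for λ: λE₁h₂ = E₂(1 + λh₁) → λ(E₁h₂ − E₂h₁) = E₂ → λ = E₂/(E₁h₂ − E₂h₁).
λ = 4.8/(5.5×74 − 4.8×18) = 4.8/320.6 = 0.01497 per s.

0.015 per s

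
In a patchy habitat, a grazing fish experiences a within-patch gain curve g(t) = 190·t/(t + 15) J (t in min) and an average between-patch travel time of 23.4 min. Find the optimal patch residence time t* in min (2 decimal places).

18.73 min

Maximise g(t)/(T+t): set derivative to zero → g'(t)(T+t) = g(t).
g'(t) = 190·15/(t + 15)². Setting 190·15/(t+15)² = 190t/[(t+15)(23.4+t)] gives 15(23.4+t) = t(t+15), so t² = 15×23.4 = 351.
t* = √351 = 18.73 min.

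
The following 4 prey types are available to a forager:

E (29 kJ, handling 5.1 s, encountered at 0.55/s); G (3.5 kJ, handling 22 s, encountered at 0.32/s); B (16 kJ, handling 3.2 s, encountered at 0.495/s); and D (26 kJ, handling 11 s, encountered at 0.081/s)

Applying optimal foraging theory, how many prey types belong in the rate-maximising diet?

Rank by E/h (kJ/s): E 5.69, B 5, D 2.36, G 0.159. Include each in turn until the next type's E/h falls below the running intake rate.
Rate on top 1: 4.192. B: 5 > 4.192 → include.
Rate on top 2: 4.429. D: 2.36 < 4.429 → exclude; stop.
Optimal diet: E, B — 2 of 4 types.

2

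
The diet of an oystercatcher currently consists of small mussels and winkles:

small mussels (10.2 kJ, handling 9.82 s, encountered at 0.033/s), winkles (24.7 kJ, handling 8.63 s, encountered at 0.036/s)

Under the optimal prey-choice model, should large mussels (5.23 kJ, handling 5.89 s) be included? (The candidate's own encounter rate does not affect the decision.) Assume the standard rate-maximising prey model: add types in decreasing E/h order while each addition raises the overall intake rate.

Intake rate on the current diet: R = (0.033×10.2 + 0.036×24.7) / (1 + 0.033×9.82 + 0.036×8.63) = 1.226/1.635 = 0.7498 kJ/s.
large mussels: E/h = 5.23/5.89 = 0.8879 kJ/s.
Since 0.8879 > R, including large mussels increases the long-run rate.

Yes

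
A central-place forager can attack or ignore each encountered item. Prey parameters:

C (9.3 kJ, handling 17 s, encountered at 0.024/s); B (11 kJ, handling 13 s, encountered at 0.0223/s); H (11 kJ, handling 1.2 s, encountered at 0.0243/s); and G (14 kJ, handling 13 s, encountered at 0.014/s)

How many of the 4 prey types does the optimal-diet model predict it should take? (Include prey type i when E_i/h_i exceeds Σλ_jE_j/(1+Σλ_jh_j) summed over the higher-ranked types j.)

4

E/h in descending order: H 9.17, G 1.08, B 0.846, C 0.547 kJ/s. The optimal diet is the largest prefix of this list for which every included type satisfies E_i/h_i > R on the types above it.
Rate on top 1: 0.2597. G: 1.08 > 0.2597 → include.
Rate on top 2: 0.3825. B: 0.846 > 0.3825 → include.
Rate on top 3: 0.4721. C: 0.547 > 0.4721 → include.
Optimal diet: H, G, B, C — 4 of 4 types.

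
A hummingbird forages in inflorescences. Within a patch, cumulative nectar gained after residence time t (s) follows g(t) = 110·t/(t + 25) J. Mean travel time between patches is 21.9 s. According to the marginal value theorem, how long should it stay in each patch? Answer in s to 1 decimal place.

23.4 s

By the marginal value theorem, leave when the instantaneous gain rate g'(t) equals the habitat-wide average g(t)/(T + t).
g'(t) = 110·25/(t + 25)². Setting 110·25/(t+25)² = 110t/[(t+25)(21.9+t)] gives 25(21.9+t) = t(t+25), so t² = 25×21.9 = 547.5.
t* = √547.5 = 23.4 s.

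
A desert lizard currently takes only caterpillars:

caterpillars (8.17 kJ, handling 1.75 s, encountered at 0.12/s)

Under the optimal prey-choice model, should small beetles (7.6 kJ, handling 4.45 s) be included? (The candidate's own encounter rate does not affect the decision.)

Current rate: (0.12×8.17)/(1 + 0.12×1.75) = 0.8102 kJ/s.
small beetles: E/h = 7.6/4.45 = 1.708 kJ/s.
Since 1.708 > R, including small beetles increases the long-run rate.

Yes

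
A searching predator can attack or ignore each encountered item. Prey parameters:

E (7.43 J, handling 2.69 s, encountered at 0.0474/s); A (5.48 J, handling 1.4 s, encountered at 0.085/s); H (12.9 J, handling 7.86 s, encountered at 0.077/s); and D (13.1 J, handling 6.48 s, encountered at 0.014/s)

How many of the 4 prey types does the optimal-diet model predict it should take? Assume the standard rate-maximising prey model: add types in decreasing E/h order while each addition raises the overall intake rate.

E/h in descending order: A 3.91, E 2.76, D 2.02, H 1.64 J/s. The optimal diet is the largest prefix of this list for which every included type satisfies E_i/h_i > R on the types above it.
Rate on top 1: 0.4163. E: 2.76 > 0.4163 → include.
Rate on top 2: 0.6562. D: 2.02 > 0.6562 → include.
Rate on top 3: 0.7489. H: 1.64 > 0.7489 → include.
Optimal diet: A, E, D, H — 4 of 4 types.

4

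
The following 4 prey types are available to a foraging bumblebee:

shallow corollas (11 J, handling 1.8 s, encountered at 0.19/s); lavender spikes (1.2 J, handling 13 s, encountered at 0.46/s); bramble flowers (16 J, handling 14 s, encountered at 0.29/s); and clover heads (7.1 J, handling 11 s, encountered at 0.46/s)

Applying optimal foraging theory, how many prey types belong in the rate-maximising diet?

1

E/h in descending order: shallow corollas 6.11, bramble flowers 1.14, clover heads 0.645, lavender spikes 0.0923 J/s. The optimal diet is the largest prefix of this list for which every included type satisfies E_i/h_i > R on the types above it.
Rate on top 1: 1.557. bramble flowers: 1.14 < 1.557 → exclude; stop.
Optimal diet: shallow corollas — 1 of 4 types.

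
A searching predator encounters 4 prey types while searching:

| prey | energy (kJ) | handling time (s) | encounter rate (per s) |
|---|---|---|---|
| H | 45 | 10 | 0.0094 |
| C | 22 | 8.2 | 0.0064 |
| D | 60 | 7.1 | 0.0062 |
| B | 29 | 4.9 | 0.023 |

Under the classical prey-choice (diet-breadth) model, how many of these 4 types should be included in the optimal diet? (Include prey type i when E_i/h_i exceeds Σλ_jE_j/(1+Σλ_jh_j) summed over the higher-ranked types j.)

Rank by E/h (kJ/s): D 8.45, B 5.92, H 4.5, C 2.68. Include each in turn until the next type's E/h falls below the running intake rate.
Rate on top 1: 0.3563. B: 5.92 > 0.3563 → include.
Rate on top 2: 0.8982. H: 4.5 > 0.8982 → include.
Rate on top 3: 1.169. C: 2.68 > 1.169 → include.
Optimal diet: D, B, H, C — 4 of 4 types.

4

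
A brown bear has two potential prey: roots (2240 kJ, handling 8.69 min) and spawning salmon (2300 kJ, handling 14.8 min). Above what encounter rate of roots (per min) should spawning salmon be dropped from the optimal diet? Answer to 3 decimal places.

At the threshold, the rate on roots alone equals the profitability of spawning salmon: λ·2240/(1 + λ·8.69) = 2300/14.8 = 155.4.
Rearranging, λ(2240 − 155.4×8.69) = 155.4, so λ = 155.4/889.5 = 0.1747 per min.

0.175 per min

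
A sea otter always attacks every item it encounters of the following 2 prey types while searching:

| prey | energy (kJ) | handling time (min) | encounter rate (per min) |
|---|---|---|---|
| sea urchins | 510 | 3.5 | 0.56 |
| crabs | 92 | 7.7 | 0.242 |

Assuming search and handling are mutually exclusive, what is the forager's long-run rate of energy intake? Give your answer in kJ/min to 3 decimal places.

R = (0.56×510 + 0.242×92) / (1 + 0.56×3.5 + 0.242×7.7) = 307.9/4.823 = 63.83 kJ/min.

63.827 kJ/min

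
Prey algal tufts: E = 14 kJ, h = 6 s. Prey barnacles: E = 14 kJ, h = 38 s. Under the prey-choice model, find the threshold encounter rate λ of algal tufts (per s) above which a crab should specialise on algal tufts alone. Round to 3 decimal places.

Drop barnacles once their profitability E₂/h₂ falls below the rate achievable on algal tufts alone: E₂/h₂ = λE₁/(1 + λh₁).
Solve for λ: λE₁h₂ = E₂(1 + λh₁) → λ(E₁h₂ − E₂h₁) = E₂ → λ = E₂/(E₁h₂ − E₂h₁).
λ = 14/(14×38 − 14×6) = 14/448 = 0.03125 per s.

0.031 per s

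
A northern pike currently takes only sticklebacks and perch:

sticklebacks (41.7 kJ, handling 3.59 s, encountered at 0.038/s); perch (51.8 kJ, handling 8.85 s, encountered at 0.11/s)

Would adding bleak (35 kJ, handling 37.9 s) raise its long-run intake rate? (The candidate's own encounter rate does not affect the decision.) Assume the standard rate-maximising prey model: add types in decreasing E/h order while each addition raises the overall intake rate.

No

Intake rate on the current diet: R = (0.038×41.7 + 0.11×51.8) / (1 + 0.038×3.59 + 0.11×8.85) = 7.283/2.11 = 3.452 kJ/s.
Profitability of bleak: 35/37.9 = 0.9235 kJ/s.
0.9235 < 3.452, so adding bleak would lower the average — exclude it.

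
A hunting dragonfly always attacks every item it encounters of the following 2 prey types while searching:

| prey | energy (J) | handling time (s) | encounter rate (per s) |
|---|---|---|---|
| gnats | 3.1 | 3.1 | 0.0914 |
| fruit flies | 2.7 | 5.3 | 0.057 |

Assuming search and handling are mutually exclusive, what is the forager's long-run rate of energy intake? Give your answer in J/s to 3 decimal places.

0.276 J/s

Energy encountered per unit search time: 0.0914×3.1 + 0.057×2.7 = 0.4372 J/s.
Handling time per unit search time: 0.0914×3.1 + 0.057×5.3 = 0.5854.
Rate = 0.4372/(1 + 0.5854) = 0.2758 J/s.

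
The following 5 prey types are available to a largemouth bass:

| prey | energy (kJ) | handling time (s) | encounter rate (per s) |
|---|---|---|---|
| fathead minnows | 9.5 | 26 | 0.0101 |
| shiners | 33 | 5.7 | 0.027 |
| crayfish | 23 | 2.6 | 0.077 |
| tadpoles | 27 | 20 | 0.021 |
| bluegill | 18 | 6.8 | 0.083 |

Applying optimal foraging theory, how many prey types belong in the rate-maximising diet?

3

Rank by E/h (kJ/s): crayfish 8.85, shiners 5.79, bluegill 2.65, tadpoles 1.35, fathead minnows 0.365. Include each in turn until the next type's E/h falls below the running intake rate.
Rate on top 1: 1.476. shiners: 5.79 > 1.476 → include.
Rate on top 2: 1.966. bluegill: 2.65 > 1.966 → include.
Rate on top 3: 2.166. tadpoles: 1.35 < 2.166 → exclude; stop.
Optimal diet: crayfish, shiners, bluegill — 3 of 5 types.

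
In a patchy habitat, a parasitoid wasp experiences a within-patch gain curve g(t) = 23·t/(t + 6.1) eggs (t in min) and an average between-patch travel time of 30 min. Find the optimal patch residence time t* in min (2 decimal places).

13.53 min

Optimal t* satisfies g'(t*) = g(t*)/(T + t*).
g'(t) = 23·6.1/(t + 6.1)². Setting 23·6.1/(t+6.1)² = 23t/[(t+6.1)(30+t)] gives 6.1(30+t) = t(t+6.1), so t² = 6.1×30 = 183.
t* = √183 = 13.53 min.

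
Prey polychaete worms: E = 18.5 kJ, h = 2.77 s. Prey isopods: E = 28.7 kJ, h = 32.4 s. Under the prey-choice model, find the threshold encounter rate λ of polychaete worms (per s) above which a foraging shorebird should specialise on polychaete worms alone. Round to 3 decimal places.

0.055 per s

Drop isopods once their profitability E₂/h₂ falls below the rate achievable on polychaete worms alone: E₂/h₂ = λE₁/(1 + λh₁).
Solve for λ: λE₁h₂ = E₂(1 + λh₁) → λ(E₁h₂ − E₂h₁) = E₂ → λ = E₂/(E₁h₂ − E₂h₁).
λ = 28.7/(18.5×32.4 − 28.7×2.77) = 28.7/519.9 = 0.0552 per s.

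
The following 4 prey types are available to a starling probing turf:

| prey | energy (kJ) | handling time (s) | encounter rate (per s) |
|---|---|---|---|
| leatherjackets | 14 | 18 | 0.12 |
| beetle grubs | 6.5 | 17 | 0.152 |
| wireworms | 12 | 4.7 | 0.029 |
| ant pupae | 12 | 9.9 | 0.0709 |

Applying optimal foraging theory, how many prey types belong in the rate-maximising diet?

Profitabilities (E/h, kJ/s): wireworms 2.55, ant pupae 1.21, leatherjackets 0.778, beetle grubs 0.382. Add prey in this order while the next type's profitability exceeds the intake rate on those already taken.
Rate on top 1: 0.3063. ant pupae: 1.21 > 0.3063 → include.
Rate on top 2: 0.6522. leatherjackets: 0.778 > 0.6522 → include.
Rate on top 3: 0.72. beetle grubs: 0.382 < 0.72 → exclude; stop.
Optimal diet: wireworms, ant pupae, leatherjackets — 3 of 4 types.

3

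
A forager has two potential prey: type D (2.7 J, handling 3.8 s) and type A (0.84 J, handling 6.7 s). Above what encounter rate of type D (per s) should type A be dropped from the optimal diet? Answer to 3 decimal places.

The zero-one rule: include type A iff E₂/h₂ > λE₁/(1+λh₁). Equality gives the switch point.
λE₁h₂ = E₂ + λE₂h₁ ⇒ λ = E₂/(E₁h₂ − E₂h₁) = 0.84/(18.09 − 3.192) = 0.05638 per s.

0.056 per s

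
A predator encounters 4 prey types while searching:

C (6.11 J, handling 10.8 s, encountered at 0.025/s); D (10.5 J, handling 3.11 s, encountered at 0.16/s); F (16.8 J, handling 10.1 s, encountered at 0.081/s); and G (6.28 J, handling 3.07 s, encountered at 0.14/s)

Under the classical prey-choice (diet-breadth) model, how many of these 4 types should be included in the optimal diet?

3

Rank by E/h (J/s): D 3.38, G 2.05, F 1.66, C 0.566. Include each in turn until the next type's E/h falls below the running intake rate.
Rate on top 1: 1.122. G: 2.05 > 1.122 → include.
Rate on top 2: 1.328. F: 1.66 > 1.328 → include.
Rate on top 3: 1.428. C: 0.566 < 1.428 → exclude; stop.
Optimal diet: D, G, F — 3 of 4 types.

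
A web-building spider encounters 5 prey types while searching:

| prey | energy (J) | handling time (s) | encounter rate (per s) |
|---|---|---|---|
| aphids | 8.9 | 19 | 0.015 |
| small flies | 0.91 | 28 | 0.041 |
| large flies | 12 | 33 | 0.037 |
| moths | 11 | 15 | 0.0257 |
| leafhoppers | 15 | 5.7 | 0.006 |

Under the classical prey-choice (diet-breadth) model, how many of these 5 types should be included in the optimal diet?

Rank by E/h (J/s): leafhoppers 2.63, moths 0.733, aphids 0.468, large flies 0.364, small flies 0.0325. Include each in turn until the next type's E/h falls below the running intake rate.
Rate on top 1: 0.08702. moths: 0.733 > 0.08702 → include.
Rate on top 2: 0.2625. aphids: 0.468 > 0.2625 → include.
Rate on top 3: 0.2969. large flies: 0.364 > 0.2969 → include.
Rate on top 4: 0.3248. small flies: 0.0325 < 0.3248 → exclude; stop.
Optimal diet: leafhoppers, moths, aphids, large flies — 4 of 5 types.

4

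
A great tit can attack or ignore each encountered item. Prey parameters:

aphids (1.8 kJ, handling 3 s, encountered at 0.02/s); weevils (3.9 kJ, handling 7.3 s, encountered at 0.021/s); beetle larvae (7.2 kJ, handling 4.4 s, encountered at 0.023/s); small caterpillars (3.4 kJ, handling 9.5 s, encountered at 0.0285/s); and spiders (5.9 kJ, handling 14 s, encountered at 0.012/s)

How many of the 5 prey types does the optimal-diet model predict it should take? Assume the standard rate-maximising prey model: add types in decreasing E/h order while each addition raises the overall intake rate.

5

E/h in descending order: beetle larvae 1.64, aphids 0.6, weevils 0.534, spiders 0.421, small caterpillars 0.358 kJ/s. The optimal diet is the largest prefix of this list for which every included type satisfies E_i/h_i > R on the types above it.
Rate on top 1: 0.1504. aphids: 0.6 > 0.1504 → include.
Rate on top 2: 0.1736. weevils: 0.534 > 0.1736 → include.
Rate on top 3: 0.2157. spiders: 0.421 > 0.2157 → include.
Rate on top 4: 0.239. small caterpillars: 0.358 > 0.239 → include.
Optimal diet: beetle larvae, aphids, weevils, spiders, small caterpillars — 5 of 5 types.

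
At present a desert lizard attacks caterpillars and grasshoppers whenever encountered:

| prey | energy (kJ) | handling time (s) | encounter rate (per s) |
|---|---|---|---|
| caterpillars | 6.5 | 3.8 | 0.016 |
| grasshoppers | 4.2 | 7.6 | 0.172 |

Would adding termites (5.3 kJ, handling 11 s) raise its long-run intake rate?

Current rate: (0.016×6.5 + 0.172×4.2)/(1 + 0.016×3.8 + 0.172×7.6) = 0.349 kJ/s.
Profitability of termites: 5.3/11 = 0.4818 kJ/s.
Since 0.4818 > R, including termites increases the long-run rate.

Yes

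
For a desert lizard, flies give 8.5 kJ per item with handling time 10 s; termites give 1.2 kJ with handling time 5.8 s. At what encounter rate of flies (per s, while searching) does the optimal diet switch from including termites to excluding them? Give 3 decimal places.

Drop termites once their profitability E₂/h₂ falls below the rate achievable on flies alone: E₂/h₂ = λE₁/(1 + λh₁).
Solve for λ: λE₁h₂ = E₂(1 + λh₁) → λ(E₁h₂ − E₂h₁) = E₂ → λ = E₂/(E₁h₂ − E₂h₁).
λ = 1.2/(8.5×5.8 − 1.2×10) = 1.2/37.3 = 0.03217 per s.

0.032 per s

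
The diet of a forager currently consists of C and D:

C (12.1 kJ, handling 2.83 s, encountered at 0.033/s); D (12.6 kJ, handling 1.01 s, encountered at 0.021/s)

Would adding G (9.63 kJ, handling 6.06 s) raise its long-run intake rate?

Intake rate on the current diet: R = (0.033×12.1 + 0.021×12.6) / (1 + 0.033×2.83 + 0.021×1.01) = 0.6639/1.115 = 0.5956 kJ/s.
G: E/h = 9.63/6.06 = 1.589 kJ/s.
1.589 > 0.5956, so adding G raises the average — include it.

Yes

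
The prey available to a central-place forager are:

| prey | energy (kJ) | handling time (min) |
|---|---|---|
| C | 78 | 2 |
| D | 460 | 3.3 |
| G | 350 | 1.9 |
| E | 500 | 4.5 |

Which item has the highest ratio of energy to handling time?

Profitability E/h (kJ/min): C = 78/2 = 39, D = 460/3.3 = 139, G = 350/1.9 = 184, E = 500/4.5 = 111.
Ranked: G > D > E > C.

G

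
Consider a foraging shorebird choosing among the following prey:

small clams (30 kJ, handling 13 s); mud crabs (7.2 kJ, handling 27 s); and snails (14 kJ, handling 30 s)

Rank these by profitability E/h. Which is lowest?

In descending order of E/h:
small clams: 30/13 = 2.31 kJ/s
snails: 14/30 = 0.467 kJ/s
mud crabs: 7.2/27 = 0.267 kJ/s

mud crabs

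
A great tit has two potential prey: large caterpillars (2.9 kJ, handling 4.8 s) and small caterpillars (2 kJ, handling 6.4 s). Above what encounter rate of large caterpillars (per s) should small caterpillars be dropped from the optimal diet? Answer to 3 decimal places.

At the threshold, the rate on large caterpillars alone equals the profitability of small caterpillars: λ·2.9/(1 + λ·4.8) = 2/6.4 = 0.3125.
Rearranging, λ(2.9 − 0.3125×4.8) = 0.3125, so λ = 0.3125/1.4 = 0.2232 per s.

0.223 per s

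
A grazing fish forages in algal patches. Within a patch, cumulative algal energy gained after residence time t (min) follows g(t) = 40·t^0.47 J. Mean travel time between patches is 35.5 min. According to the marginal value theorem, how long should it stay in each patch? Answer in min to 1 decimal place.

31.5 min

Maximise g(t)/(T+t): set derivative to zero → g'(t)(T+t) = g(t).
g'(t) = 0.47·40·t^-0.53. Setting 0.47·40·t^-0.53 = 40·t^0.47/(35.5+t) gives 0.47(35.5+t) = t, so 0.53·t = 0.47×35.5.
t* = 0.47×35.5/0.53 = 31.48 min.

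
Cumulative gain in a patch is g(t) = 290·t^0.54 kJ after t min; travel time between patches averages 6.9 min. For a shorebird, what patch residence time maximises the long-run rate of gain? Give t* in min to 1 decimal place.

By the marginal value theorem, leave when the instantaneous gain rate g'(t) equals the habitat-wide average g(t)/(T + t).
g'(t) = 0.54·290·t^-0.46. Setting 0.54·290·t^-0.46 = 290·t^0.54/(6.9+t) gives 0.54(6.9+t) = t, so 0.46·t = 0.54×6.9.
t* = 0.54×6.9/0.46 = 8.1 min.

8.1 min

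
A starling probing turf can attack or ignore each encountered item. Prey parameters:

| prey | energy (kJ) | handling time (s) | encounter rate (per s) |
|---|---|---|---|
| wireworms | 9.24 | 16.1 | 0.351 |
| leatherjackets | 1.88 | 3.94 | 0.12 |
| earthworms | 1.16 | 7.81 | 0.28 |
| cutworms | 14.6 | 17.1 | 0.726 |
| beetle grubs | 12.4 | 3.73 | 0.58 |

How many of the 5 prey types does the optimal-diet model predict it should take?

1

Rank by E/h (kJ/s): beetle grubs 3.32, cutworms 0.854, wireworms 0.574, leatherjackets 0.477, earthworms 0.149. Include each in turn until the next type's E/h falls below the running intake rate.
Rate on top 1: 2.274. cutworms: 0.854 < 2.274 → exclude; stop.
Optimal diet: beetle grubs — 1 of 5 types.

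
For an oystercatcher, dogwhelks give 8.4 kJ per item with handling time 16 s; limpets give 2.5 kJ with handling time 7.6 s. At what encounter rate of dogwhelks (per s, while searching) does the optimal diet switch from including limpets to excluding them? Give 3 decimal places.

The zero-one rule: include limpets iff E₂/h₂ > λE₁/(1+λh₁). Equality gives the switch point.
λE₁h₂ = E₂ + λE₂h₁ ⇒ λ = E₂/(E₁h₂ − E₂h₁) = 2.5/(63.84 − 40) = 0.1049 per s.

0.105 per s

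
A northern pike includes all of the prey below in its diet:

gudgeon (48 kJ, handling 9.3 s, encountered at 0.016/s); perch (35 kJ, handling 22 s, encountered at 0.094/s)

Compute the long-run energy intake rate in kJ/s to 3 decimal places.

1.262 kJ/s

Energy encountered per unit search time: 0.016×48 + 0.094×35 = 4.058 kJ/s.
Handling time per unit search time: 0.016×9.3 + 0.094×22 = 2.217.
Rate = 4.058/(1 + 2.217) = 1.262 kJ/s.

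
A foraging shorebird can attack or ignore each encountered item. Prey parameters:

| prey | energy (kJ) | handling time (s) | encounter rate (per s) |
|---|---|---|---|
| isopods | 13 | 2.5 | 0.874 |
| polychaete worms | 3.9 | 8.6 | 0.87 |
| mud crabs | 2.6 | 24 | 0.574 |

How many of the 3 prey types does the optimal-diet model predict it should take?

1

Rank by E/h (kJ/s): isopods 5.2, polychaete worms 0.453, mud crabs 0.108. Include each in turn until the next type's E/h falls below the running intake rate.
Rate on top 1: 3.567. polychaete worms: 0.453 < 3.567 → exclude; stop.
Optimal diet: isopods — 1 of 3 types.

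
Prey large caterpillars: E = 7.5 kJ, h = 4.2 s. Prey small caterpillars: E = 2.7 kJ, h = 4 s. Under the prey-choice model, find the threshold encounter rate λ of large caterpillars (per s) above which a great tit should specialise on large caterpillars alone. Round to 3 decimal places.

0.145 per s

At the threshold, the rate on large caterpillars alone equals the profitability of small caterpillars: λ·7.5/(1 + λ·4.2) = 2.7/4 = 0.675.
Rearranging, λ(7.5 − 0.675×4.2) = 0.675, so λ = 0.675/4.665 = 0.1447 per s.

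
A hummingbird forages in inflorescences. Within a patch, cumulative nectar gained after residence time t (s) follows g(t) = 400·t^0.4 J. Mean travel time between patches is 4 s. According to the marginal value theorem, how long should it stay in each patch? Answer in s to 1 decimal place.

Optimal t* satisfies g'(t*) = g(t*)/(T + t*).
g'(t) = 0.4·400·t^-0.6. Setting 0.4·400·t^-0.6 = 400·t^0.4/(4+t) gives 0.4(4+t) = t, so 0.60·t = 0.4×4.
t* = 0.4×4/0.60 = 2.667 s.

2.7 s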